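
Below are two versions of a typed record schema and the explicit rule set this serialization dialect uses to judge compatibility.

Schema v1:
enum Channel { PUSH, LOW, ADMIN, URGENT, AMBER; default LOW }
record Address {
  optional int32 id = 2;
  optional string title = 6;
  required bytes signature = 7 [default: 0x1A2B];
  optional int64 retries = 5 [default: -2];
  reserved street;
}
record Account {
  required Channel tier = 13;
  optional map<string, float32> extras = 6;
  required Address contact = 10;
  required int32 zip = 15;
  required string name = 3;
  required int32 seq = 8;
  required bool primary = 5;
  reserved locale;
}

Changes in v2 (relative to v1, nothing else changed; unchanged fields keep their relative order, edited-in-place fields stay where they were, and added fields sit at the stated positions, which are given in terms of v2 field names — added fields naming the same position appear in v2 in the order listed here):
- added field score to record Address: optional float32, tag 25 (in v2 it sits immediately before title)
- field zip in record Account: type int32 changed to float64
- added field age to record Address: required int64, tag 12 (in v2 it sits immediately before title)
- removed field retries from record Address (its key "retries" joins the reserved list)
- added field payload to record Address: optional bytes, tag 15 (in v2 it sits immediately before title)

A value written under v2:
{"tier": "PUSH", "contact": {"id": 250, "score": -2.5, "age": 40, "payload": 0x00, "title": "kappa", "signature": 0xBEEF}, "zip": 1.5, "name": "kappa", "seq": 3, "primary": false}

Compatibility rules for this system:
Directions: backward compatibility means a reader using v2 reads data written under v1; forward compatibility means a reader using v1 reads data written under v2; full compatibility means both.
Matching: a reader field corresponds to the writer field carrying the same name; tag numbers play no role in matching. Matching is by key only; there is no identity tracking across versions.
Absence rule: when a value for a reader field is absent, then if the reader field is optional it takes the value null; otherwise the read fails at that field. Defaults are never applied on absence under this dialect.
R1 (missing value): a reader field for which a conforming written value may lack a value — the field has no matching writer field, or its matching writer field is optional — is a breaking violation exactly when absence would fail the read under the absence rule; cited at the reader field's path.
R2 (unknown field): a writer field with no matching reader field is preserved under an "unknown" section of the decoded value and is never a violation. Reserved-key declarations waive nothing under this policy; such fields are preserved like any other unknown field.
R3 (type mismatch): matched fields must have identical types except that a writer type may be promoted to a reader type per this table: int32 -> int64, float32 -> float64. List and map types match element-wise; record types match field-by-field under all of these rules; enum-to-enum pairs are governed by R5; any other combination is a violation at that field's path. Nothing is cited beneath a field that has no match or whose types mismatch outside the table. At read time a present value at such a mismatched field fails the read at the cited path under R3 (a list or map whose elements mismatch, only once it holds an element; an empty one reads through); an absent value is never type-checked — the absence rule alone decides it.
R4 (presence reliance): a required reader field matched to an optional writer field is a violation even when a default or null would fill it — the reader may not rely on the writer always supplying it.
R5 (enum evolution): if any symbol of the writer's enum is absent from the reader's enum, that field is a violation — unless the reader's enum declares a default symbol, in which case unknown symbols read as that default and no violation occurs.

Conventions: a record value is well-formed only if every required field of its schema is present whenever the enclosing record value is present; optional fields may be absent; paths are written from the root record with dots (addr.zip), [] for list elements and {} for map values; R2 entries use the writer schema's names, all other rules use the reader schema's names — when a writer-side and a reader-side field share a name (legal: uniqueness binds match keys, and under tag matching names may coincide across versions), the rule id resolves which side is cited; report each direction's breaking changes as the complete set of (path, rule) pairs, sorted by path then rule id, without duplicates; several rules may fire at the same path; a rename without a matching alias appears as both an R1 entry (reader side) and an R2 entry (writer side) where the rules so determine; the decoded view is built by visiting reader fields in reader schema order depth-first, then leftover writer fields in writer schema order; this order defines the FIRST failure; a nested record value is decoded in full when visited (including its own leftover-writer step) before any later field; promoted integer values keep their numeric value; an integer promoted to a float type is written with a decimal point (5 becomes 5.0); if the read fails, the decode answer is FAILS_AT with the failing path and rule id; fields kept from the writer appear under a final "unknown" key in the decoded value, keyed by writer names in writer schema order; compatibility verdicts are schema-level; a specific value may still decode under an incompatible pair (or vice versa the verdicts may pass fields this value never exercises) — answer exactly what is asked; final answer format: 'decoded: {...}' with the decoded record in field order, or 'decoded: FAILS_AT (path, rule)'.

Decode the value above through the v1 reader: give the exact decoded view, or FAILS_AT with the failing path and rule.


in Account below, arrows point writer -> reader
decode (reader v1):
  tier := "PUSH"
  extras := null (absent, optional -> null)
  contact.id := 250
  contact.title := "kappa"
  contact.signature := 0xBEEF
  contact.retries := null (absent, optional -> null)
  writer contact.score: kept under "unknown"
  writer contact.age: kept under "unknown"
  writer contact.payload: kept under "unknown"
  read fails at zip under R3
  => FAILS_AT (zip, R3)
remaining Account differences; none change what is asked:
  added field score to record Address: optional float32, tag 25 (in v2 it sits immediately before title) -> no rule fires on it and the decoded Account view is identical with or without it
  added field age to record Address: required int64, tag 12 (in v2 it sits immediately before title) -> schema-level compatibility only; this Account value's decode is unchanged
  removed field retries from record Address (its key "retries" joins the reserved list) -> no rule fires on it and the decoded Account view is identical with or without it
  added field payload to record Address: optional bytes, tag 15 (in v2 it sits immediately before title) -> no rule fires on it and the decoded Account view is identical with or without it

decoded: FAILS_AT (zip, R3)


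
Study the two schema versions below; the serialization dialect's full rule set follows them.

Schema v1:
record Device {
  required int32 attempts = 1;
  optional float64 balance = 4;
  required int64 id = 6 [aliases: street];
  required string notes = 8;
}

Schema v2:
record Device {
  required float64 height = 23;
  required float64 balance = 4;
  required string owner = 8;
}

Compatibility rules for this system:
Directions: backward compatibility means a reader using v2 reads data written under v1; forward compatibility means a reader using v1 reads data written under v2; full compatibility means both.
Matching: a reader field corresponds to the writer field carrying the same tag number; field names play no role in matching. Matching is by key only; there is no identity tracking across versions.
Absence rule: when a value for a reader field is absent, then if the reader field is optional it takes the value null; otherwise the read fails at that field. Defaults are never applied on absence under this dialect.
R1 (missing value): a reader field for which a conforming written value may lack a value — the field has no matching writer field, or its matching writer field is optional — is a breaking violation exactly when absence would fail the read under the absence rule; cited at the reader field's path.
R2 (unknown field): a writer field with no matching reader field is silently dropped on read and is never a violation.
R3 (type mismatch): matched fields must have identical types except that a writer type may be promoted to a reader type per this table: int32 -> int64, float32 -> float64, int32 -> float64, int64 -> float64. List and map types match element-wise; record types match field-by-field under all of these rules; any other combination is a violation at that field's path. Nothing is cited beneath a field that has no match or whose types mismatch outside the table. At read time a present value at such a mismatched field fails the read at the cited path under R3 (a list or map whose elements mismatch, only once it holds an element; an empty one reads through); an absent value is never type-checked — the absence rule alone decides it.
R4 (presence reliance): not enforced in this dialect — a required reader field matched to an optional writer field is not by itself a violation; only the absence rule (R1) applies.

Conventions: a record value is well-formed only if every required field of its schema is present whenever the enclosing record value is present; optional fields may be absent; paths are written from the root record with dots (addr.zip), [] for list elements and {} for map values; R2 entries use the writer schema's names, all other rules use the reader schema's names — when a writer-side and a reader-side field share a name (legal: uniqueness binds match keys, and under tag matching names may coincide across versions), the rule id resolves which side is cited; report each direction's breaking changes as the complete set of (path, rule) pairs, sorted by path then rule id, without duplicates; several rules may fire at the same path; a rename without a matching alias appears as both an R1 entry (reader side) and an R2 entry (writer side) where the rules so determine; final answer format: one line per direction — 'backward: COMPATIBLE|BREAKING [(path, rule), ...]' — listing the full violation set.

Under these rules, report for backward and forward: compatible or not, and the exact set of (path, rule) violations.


backward: BREAKING [(balance, R1), (height, R1)]; forward: BREAKING [(attempts, R1), (id, R1)]

in Device below, arrows point writer -> reader
backward on Device — v2 reading data written by v1:
  height: no writer match
  writer optional, float64 -> float64: reader balance maps from writer balance
  writer required, string -> string: reader owner maps from writer notes
  leftover writer field: attempts
  leftover writer field: id
  R1 fires at balance
  R1 fires at height
  backward on Device therefore BREAKING (2)
forward on Device — v1 reading data written by v2:
  attempts: no writer match
  writer required, float64 -> float64: reader balance maps from writer balance
  id: no writer match
  writer required, string -> string: reader notes maps from writer owner
  leftover writer field: height
  R1 fires at attempts
  R1 fires at id
  forward on Device therefore BREAKING (2)


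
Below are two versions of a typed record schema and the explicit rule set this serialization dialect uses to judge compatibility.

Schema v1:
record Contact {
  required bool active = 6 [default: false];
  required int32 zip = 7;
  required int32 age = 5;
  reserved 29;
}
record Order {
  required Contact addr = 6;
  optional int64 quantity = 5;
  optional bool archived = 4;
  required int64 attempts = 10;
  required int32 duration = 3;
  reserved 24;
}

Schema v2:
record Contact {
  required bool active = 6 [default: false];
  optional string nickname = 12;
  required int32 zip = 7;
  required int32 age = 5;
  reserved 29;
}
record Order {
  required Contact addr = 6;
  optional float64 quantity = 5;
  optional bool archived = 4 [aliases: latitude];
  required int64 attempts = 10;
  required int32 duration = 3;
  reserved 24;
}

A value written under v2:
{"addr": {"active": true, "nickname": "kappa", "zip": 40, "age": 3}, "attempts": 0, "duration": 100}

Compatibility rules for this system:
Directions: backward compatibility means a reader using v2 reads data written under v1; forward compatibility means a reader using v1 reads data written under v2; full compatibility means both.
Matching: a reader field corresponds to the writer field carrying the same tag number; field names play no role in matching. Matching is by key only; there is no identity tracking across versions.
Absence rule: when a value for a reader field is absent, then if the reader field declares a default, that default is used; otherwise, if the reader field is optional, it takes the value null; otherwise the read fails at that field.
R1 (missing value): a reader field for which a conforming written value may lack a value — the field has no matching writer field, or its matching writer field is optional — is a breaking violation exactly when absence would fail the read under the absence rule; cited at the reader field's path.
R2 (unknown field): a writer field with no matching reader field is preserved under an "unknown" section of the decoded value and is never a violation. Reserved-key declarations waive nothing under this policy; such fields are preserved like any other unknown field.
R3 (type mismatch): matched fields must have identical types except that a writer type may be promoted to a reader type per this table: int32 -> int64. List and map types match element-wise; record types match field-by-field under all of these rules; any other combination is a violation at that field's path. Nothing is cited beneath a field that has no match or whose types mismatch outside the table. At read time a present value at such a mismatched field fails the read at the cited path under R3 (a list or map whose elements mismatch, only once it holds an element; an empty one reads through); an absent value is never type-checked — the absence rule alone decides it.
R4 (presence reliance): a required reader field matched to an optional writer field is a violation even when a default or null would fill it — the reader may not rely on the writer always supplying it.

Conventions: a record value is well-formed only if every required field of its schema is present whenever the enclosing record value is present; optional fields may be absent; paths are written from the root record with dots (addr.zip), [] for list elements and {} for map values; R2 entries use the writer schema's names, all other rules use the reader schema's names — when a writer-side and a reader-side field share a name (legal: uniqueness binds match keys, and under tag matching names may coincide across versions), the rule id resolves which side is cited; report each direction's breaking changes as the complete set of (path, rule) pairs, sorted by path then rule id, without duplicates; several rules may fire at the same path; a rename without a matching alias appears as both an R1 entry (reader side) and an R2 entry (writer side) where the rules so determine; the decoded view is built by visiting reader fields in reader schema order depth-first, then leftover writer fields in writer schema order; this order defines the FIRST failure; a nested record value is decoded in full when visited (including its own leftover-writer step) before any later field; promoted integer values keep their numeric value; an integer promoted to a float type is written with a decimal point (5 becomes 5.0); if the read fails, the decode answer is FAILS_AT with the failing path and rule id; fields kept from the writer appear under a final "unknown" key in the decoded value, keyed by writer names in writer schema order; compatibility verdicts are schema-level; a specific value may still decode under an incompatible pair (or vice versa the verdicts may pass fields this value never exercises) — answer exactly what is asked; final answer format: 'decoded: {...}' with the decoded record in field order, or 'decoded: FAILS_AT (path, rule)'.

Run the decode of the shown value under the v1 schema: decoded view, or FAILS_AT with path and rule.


in Order below, arrows point writer -> reader
decoding the Order value with the v1 reader:
  addr.active := true
  addr.zip := 40
  addr.age := 3
  writer addr.nickname: kept under "unknown"
  quantity := null (not supplied -> null)
  archived := null (not supplied -> null)
  attempts := 0
  duration := 100
  => decoded: {"addr": {"active": true, "zip": 40, "age": 3, "unknown": {"nickname": "kappa"}}, "quantity": null, "archived": null, "attempts": 0, "duration": 100}
the other Order changes do not affect what is asked:
  field quantity in record Order: type int64 changed to float64 -> schema-level compatibility only; this Order value's decode is unchanged

decoded: {"addr": {"active": true, "zip": 40, "age": 3, "unknown": {"nickname": "kappa"}}, "quantity": null, "archived": null, "attempts": 0, "duration": 100}


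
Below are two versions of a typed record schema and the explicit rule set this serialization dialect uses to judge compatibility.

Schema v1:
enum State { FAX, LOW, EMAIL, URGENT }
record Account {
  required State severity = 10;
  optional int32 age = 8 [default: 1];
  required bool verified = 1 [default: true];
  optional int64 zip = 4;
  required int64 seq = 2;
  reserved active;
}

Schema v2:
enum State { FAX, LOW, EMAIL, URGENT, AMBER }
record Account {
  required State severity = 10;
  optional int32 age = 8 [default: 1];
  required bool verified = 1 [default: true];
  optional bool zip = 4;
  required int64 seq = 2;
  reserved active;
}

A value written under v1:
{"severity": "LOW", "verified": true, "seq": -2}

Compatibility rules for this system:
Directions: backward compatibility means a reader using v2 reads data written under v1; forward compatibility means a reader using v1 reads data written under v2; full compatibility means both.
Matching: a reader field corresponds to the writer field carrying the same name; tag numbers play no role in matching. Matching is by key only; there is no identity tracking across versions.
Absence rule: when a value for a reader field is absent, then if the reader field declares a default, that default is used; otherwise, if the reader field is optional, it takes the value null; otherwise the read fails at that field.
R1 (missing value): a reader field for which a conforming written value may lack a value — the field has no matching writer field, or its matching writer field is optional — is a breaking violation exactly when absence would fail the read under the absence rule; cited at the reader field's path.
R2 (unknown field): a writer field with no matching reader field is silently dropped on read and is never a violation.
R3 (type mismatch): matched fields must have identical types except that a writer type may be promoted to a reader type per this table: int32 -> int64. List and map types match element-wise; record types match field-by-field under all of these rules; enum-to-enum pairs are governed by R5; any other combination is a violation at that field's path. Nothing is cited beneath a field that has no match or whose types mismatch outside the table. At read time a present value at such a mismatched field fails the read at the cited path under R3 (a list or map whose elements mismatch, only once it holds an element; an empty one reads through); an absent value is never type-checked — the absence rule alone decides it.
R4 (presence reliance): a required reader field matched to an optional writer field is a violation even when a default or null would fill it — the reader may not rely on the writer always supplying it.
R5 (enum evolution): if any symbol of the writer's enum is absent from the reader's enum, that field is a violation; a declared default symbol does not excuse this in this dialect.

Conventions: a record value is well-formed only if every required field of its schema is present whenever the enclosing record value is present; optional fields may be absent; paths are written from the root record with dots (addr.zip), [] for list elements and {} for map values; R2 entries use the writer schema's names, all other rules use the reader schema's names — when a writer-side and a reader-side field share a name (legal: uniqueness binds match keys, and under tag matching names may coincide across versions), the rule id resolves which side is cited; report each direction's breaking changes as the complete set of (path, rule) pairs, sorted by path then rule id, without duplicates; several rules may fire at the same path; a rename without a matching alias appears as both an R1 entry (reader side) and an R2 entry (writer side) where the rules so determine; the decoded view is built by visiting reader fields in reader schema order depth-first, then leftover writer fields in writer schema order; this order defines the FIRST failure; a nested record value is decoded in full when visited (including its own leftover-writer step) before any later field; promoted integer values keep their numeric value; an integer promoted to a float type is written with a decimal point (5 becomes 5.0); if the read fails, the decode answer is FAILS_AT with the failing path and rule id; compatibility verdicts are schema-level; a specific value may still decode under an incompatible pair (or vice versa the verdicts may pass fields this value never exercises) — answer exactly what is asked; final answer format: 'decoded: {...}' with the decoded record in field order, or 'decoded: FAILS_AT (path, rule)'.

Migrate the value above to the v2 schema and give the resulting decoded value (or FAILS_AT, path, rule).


arrows below run writer -> reader for Account
decode (reader v2):
  severity := "LOW"
  age := 1 (absent -> default)
  verified := true
  zip := null (absent, optional -> null)
  seq := -2
  => decoded: {"severity": "LOW", "age": 1, "verified": true, "zip": null, "seq": -2}
the other Account changes do not affect what is asked:
  field zip in record Account: type int64 changed to bool -> a verdict-level change on Account — the shown value reads the same
  enum State (field severity in record Account): symbol AMBER added -> a verdict-level change on Account — the shown value reads the same

decoded: {"severity": "LOW", "age": 1, "verified": true, "zip": null, "seq": -2}


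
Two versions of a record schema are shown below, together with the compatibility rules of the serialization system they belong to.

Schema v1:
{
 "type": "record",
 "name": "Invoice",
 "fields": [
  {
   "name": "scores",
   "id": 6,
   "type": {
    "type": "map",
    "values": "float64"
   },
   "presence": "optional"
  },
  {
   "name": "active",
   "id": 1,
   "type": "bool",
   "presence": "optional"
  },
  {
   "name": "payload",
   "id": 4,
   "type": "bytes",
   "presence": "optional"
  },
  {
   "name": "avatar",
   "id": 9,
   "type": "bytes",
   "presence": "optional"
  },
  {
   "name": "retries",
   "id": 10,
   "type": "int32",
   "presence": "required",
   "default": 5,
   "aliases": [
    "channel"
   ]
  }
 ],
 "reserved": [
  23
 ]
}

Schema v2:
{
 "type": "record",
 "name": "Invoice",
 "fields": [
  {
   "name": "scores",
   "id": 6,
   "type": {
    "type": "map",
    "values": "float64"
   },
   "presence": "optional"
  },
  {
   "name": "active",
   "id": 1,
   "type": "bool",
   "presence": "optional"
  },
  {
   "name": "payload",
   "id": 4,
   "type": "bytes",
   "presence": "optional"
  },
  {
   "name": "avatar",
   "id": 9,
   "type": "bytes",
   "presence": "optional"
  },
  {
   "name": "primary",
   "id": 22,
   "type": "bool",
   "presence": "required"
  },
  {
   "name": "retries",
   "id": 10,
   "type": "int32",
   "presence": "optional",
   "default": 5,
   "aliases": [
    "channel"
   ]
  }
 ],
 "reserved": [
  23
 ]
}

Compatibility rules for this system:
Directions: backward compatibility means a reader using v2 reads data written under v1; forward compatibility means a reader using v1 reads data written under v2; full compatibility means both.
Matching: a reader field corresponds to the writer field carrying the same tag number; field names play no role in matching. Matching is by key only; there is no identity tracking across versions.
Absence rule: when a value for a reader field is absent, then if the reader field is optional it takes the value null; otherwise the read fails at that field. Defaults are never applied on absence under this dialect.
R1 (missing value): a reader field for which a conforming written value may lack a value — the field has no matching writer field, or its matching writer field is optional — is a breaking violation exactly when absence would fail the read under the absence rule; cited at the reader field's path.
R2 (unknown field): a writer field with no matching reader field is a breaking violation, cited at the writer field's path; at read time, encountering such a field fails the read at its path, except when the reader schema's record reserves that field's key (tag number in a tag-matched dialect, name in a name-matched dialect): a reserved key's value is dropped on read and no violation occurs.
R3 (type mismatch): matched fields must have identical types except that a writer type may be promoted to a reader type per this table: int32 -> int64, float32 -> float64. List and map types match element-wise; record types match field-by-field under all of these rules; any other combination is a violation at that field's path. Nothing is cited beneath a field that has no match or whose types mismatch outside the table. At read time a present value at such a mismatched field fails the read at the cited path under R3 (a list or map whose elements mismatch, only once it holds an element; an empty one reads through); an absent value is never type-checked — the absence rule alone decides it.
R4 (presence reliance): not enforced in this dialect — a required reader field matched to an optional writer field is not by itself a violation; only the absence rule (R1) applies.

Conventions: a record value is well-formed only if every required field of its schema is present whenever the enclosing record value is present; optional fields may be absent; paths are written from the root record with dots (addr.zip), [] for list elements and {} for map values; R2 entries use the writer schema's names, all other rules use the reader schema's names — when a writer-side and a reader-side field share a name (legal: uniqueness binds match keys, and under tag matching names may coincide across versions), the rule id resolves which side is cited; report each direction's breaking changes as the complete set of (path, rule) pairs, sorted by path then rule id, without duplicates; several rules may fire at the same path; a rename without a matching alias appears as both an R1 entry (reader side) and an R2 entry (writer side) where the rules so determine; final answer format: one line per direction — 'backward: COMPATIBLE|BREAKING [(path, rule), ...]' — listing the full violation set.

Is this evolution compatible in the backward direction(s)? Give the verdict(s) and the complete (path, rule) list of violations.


backward: BREAKING [(primary, R1)]

each type pair in Invoice: writer, then reader
backward on Invoice — v2 reading data written by v1:
  scores: paired with writer scores (map<string, float64> -> map<string, float64>; writer optional)
  active: paired with writer active (bool -> bool; writer optional)
  payload: paired with writer payload (bytes -> bytes; writer optional)
  avatar: paired with writer avatar (bytes -> bytes; writer optional)
  primary: no writer match
  retries: paired with writer retries (int32 -> int32; writer required)
  breaking: (primary, R1)
  => backward verdict for Invoice: BREAKING, 1 violation(s)
ruling out the remaining Invoice differences:
  field retries in record Invoice: required changed to optional -> its effect on Invoice is confined to the forward direction, not asked


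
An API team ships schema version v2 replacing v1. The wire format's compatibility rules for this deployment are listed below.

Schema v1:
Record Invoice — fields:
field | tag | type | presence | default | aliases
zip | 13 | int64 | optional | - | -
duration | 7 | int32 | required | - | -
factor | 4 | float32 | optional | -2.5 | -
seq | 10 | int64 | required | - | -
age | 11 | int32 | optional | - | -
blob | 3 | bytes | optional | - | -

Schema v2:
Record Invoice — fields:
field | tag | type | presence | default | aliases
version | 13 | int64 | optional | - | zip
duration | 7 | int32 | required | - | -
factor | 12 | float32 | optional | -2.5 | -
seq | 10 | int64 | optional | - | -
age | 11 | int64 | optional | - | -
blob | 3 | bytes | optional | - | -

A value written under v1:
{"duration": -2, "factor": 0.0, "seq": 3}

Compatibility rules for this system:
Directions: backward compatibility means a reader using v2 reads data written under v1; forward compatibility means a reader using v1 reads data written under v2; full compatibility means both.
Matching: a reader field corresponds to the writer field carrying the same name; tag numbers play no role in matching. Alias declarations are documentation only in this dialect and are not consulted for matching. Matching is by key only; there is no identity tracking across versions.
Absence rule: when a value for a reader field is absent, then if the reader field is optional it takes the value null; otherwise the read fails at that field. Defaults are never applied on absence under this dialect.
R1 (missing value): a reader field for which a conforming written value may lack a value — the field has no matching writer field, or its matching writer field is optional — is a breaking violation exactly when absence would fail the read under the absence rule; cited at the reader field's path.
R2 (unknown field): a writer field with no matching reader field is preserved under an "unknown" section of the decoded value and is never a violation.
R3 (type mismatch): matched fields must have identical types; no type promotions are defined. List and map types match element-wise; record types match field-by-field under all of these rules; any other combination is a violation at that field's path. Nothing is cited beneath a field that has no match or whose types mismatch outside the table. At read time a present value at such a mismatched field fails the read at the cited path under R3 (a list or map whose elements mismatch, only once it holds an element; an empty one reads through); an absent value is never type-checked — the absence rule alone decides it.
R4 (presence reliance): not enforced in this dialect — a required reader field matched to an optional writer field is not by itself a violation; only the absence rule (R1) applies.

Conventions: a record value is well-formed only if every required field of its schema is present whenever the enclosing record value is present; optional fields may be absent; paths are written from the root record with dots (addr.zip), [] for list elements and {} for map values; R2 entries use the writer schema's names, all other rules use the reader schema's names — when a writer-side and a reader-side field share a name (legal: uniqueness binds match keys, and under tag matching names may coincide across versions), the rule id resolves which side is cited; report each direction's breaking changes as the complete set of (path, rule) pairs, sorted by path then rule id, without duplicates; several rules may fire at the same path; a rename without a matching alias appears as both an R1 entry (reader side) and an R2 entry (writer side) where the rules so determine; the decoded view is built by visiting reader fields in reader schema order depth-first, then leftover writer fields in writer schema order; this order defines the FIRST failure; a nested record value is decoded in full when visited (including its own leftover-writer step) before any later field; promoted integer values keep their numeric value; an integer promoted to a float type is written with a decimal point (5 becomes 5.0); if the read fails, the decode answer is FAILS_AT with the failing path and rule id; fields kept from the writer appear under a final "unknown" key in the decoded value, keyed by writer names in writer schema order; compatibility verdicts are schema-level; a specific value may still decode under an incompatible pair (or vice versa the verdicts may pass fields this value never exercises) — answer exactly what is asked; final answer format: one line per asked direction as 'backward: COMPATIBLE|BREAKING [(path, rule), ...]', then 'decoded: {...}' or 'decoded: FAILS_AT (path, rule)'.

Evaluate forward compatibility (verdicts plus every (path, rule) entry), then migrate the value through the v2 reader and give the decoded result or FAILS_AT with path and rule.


forward: BREAKING [(age, R3), (seq, R1)]; decoded: {"version": null, "duration": -2, "factor": 0.0, "seq": 3, "age": null, "blob": null}

each type pair in Invoice: writer, then reader
forward analysis of Invoice with v1 as reader and v2 as writer:
  zip: no writer match
  duration: int32 -> int32, writer required; from duration
  factor: float32 -> float32, writer optional; from factor
  seq: int64 -> int64, writer optional; from seq
  age: int64 -> int32, writer optional; from age
  blob: bytes -> bytes, writer optional; from blob
  version (writer side), unknown to reader
  violation R3 at age
  violation R1 at seq
  => forward: BREAKING (2)
decode (reader v2):
  version := null (missing; optional => null)
  duration := -2
  factor := 0.0
  seq := 3
  age := null (missing; optional => null)
  blob := null (missing; optional => null)
  => decoded: {"version": null, "duration": -2, "factor": 0.0, "seq": 3, "age": null, "blob": null}
diffs on Invoice not affecting the asked answer:
  field factor in record Invoice: tag 4 changed to 12 -> inert for the asked Invoice verdict: nothing fires


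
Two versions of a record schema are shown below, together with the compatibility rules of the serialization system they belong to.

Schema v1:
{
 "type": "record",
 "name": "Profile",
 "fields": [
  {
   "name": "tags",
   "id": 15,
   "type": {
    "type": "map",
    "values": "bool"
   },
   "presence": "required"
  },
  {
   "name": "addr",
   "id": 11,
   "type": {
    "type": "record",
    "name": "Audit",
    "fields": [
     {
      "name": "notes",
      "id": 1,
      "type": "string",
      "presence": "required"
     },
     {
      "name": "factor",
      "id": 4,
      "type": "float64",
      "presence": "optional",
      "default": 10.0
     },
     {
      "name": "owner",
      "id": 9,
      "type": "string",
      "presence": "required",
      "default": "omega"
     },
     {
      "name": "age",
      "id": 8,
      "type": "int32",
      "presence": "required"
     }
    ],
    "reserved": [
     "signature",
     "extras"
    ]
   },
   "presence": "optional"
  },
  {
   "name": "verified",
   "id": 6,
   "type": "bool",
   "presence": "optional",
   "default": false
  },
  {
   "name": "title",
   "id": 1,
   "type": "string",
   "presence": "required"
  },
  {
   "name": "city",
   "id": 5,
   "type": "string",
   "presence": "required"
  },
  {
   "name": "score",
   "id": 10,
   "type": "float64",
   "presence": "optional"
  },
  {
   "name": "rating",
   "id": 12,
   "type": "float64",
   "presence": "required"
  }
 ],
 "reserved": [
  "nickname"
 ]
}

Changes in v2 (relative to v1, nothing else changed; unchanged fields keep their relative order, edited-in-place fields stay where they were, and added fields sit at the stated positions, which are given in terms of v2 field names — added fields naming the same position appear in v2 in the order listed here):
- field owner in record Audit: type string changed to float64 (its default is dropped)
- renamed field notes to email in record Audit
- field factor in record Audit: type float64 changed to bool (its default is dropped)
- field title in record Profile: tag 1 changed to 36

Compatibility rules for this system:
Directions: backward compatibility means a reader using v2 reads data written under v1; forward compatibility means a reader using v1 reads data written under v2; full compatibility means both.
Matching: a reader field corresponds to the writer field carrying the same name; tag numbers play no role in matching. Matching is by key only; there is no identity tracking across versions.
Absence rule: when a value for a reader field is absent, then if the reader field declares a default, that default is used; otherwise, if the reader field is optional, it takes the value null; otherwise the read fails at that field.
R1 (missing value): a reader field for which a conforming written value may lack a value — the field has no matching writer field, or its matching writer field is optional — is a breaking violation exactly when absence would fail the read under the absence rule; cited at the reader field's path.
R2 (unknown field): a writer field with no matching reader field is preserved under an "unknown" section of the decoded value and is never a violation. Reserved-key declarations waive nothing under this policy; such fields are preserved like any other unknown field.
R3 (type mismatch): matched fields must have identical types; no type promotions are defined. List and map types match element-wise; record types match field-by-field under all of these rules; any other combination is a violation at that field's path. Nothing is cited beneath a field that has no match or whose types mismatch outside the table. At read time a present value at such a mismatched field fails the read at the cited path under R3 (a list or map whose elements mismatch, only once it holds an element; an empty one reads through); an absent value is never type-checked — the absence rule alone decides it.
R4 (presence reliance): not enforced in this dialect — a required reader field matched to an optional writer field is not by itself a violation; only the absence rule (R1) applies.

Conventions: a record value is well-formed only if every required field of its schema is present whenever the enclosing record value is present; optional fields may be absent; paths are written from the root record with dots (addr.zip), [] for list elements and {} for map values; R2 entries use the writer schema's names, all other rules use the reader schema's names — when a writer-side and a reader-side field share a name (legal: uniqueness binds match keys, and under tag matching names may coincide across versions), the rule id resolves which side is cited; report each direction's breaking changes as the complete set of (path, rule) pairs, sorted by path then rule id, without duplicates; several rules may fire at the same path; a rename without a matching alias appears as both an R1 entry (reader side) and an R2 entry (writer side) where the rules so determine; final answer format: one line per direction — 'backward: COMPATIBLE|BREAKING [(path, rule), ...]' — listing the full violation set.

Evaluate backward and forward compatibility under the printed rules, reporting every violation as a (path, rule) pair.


backward: BREAKING [(addr.email, R1), (addr.factor, R3), (addr.owner, R3)]; forward: BREAKING [(addr.factor, R3), (addr.notes, R1), (addr.owner, R3)]

in Profile below, arrows point writer -> reader
backward pass over Profile, reader schema v2, writer schema v1:
  tags: paired with writer tags (map<string, bool> -> map<string, bool>; writer required)
  addr: paired with writer addr (Audit -> Audit; writer optional)
  verified: paired with writer verified (bool -> bool; writer optional)
  title: paired with writer title (string -> string; writer required)
  city: paired with writer city (string -> string; writer required)
  score: paired with writer score (float64 -> float64; writer optional)
  rating: paired with writer rating (float64 -> float64; writer required)
  addr.email: no writer match
  addr.factor: paired with writer addr.factor (float64 -> bool; writer optional)
  addr.owner: paired with writer addr.owner (string -> float64; writer required)
  addr.age: paired with writer addr.age (int32 -> int32; writer required)
  addr.notes (writer side), unknown to reader
  R1 fires at addr.email
  R3 fires at addr.factor
  R3 fires at addr.owner
  backward on Profile therefore BREAKING (3)
forward pass over Profile, reader schema v1, writer schema v2:
  tags: paired with writer tags (map<string, bool> -> map<string, bool>; writer required)
  addr: paired with writer addr (Audit -> Audit; writer optional)
  verified: paired with writer verified (bool -> bool; writer optional)
  title: paired with writer title (string -> string; writer required)
  city: paired with writer city (string -> string; writer required)
  score: paired with writer score (float64 -> float64; writer optional)
  rating: paired with writer rating (float64 -> float64; writer required)
  addr.notes: no writer match
  addr.factor: paired with writer addr.factor (bool -> float64; writer optional)
  addr.owner: paired with writer addr.owner (float64 -> string; writer required)
  addr.age: paired with writer addr.age (int32 -> int32; writer required)
  addr.email (writer side), unknown to reader
  R3 fires at addr.factor
  R1 fires at addr.notes
  R3 fires at addr.owner
  forward on Profile therefore BREAKING (3)
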